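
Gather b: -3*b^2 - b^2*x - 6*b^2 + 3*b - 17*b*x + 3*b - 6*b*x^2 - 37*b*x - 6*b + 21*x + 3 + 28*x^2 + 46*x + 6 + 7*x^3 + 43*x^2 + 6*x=b^2*(-x - 9) + b*(-6*x^2 - 54*x) + 7*x^3 + 71*x^2 + 73*x + 9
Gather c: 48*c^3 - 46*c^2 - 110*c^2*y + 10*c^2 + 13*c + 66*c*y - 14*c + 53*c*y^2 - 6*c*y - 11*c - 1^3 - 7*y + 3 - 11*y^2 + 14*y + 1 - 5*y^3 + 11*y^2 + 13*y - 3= 48*c^3 + c^2*(-110*y - 36) + c*(53*y^2 + 60*y - 12) - 5*y^3 + 20*y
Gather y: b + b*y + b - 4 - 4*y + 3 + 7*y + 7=2*b + y*(b + 3) + 6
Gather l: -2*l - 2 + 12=10 - 2*l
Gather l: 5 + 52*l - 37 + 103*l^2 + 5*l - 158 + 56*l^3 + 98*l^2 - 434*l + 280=56*l^3 + 201*l^2 - 377*l + 90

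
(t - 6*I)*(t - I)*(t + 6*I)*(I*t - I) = I*t^4 + t^3 - I*t^3 - t^2 + 36*I*t^2 + 36*t - 36*I*t - 36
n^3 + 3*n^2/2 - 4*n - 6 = (n - 2)*(n + 3/2)*(n + 2)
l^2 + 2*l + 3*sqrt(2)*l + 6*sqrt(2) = (l + 2)*(l + 3*sqrt(2))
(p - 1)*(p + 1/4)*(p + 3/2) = p^3 + 3*p^2/4 - 11*p/8 - 3/8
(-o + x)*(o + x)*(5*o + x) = -5*o^3 - o^2*x + 5*o*x^2 + x^3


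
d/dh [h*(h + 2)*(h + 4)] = 3*h^2 + 12*h + 8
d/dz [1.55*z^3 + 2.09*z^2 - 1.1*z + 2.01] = 4.65*z^2 + 4.18*z - 1.1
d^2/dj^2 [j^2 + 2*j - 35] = 2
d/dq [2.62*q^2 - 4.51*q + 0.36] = 5.24*q - 4.51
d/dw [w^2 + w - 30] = 2*w + 1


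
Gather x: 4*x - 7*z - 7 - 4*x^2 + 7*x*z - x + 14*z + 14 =-4*x^2 + x*(7*z + 3) + 7*z + 7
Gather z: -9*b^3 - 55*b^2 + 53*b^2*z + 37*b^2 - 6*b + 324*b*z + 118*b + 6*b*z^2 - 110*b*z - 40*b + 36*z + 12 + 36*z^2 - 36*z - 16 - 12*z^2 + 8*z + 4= -9*b^3 - 18*b^2 + 72*b + z^2*(6*b + 24) + z*(53*b^2 + 214*b + 8)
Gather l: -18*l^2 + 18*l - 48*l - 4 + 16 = -18*l^2 - 30*l + 12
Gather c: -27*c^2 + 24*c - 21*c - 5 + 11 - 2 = -27*c^2 + 3*c + 4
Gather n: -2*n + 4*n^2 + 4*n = 4*n^2 + 2*n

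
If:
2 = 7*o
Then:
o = 2/7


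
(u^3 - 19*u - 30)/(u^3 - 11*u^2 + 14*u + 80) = (u + 3)/(u - 8)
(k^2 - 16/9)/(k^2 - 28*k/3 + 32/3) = (k + 4/3)/(k - 8)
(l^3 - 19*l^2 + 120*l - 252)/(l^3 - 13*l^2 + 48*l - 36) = (l - 7)/(l - 1)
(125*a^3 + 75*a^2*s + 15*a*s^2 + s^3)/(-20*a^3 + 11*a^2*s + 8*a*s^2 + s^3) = (25*a^2 + 10*a*s + s^2)/(-4*a^2 + 3*a*s + s^2)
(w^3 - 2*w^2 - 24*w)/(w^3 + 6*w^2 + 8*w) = (w - 6)/(w + 2)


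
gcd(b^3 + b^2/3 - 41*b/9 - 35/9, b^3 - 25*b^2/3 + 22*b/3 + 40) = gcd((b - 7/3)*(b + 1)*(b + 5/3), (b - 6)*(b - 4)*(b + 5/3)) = b + 5/3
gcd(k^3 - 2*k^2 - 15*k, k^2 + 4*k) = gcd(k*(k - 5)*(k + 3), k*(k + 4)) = k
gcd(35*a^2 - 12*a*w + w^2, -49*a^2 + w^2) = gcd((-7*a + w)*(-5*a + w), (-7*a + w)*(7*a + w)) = -7*a + w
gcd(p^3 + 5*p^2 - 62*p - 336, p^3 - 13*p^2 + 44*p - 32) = p - 8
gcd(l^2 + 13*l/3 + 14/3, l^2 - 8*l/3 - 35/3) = l + 7/3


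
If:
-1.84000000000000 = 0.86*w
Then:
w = -2.14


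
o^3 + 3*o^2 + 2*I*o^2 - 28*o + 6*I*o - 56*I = (o - 4)*(o + 7)*(o + 2*I)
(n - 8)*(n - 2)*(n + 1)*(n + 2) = n^4 - 7*n^3 - 12*n^2 + 28*n + 32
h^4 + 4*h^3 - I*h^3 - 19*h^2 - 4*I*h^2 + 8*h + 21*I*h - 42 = (h - 3)*(h + 7)*(h - 2*I)*(h + I)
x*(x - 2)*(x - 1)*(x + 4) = x^4 + x^3 - 10*x^2 + 8*x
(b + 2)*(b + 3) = b^2 + 5*b + 6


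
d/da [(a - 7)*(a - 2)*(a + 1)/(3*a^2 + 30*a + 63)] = (a^4 + 20*a^3 - 22*a^2 - 364*a - 35)/(3*(a^4 + 20*a^3 + 142*a^2 + 420*a + 441))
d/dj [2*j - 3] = 2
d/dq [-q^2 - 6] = -2*q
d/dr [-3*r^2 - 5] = -6*r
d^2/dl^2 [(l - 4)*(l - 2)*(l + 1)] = 6*l - 10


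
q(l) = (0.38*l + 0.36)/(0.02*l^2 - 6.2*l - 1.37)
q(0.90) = -0.10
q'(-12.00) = 0.00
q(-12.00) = -0.06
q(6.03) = -0.07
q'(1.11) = 0.02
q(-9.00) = -0.05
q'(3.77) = 0.00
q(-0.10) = -0.43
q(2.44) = -0.08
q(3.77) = -0.07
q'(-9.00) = 0.00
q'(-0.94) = 0.09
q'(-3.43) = 0.00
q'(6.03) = 0.00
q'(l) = (6.2 - 0.04*l)*(0.38*l + 0.36)/(0.02*l^2 - 6.2*l - 1.37)^2 + 0.38/(0.02*l^2 - 6.2*l - 1.37) = (-0.0076*l^2 - 0.0144000000000002*l + 1.7114)/(0.0004*l^4 - 0.248*l^3 + 38.3852*l^2 + 16.988*l + 1.8769)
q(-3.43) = -0.05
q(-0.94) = 0.00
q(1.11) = -0.10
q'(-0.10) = 3.05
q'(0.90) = 0.04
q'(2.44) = 0.01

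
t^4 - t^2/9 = t^2*(t - 1/3)*(t + 1/3)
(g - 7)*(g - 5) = g^2 - 12*g + 35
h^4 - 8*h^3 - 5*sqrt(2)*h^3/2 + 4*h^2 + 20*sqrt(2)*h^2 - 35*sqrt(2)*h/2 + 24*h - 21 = (h - 7)*(h - 1)*(h - 3*sqrt(2))*(h + sqrt(2)/2)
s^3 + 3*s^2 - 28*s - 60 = (s - 5)*(s + 2)*(s + 6)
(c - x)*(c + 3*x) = c^2 + 2*c*x - 3*x^2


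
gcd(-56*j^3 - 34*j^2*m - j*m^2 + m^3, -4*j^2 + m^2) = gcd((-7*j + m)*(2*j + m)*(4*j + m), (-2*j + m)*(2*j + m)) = 2*j + m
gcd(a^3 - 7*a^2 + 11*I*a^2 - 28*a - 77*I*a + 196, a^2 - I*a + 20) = a + 4*I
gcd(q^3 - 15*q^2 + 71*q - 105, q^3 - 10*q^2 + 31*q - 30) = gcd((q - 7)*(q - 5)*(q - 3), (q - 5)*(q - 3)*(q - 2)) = q^2 - 8*q + 15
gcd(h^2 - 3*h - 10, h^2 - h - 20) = h - 5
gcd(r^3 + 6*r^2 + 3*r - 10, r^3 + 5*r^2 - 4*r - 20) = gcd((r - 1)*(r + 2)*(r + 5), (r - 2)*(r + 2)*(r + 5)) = r^2 + 7*r + 10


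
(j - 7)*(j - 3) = j^2 - 10*j + 21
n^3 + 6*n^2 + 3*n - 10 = (n - 1)*(n + 2)*(n + 5)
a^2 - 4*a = a*(a - 4)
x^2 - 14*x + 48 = (x - 8)*(x - 6)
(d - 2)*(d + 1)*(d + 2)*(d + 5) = d^4 + 6*d^3 + d^2 - 24*d - 20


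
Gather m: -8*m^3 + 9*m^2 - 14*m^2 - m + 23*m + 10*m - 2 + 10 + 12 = -8*m^3 - 5*m^2 + 32*m + 20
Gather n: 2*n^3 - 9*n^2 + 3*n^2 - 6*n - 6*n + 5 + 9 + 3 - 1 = 2*n^3 - 6*n^2 - 12*n + 16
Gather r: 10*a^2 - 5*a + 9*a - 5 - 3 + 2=10*a^2 + 4*a - 6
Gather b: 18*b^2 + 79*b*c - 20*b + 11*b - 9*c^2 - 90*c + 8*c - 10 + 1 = 18*b^2 + b*(79*c - 9) - 9*c^2 - 82*c - 9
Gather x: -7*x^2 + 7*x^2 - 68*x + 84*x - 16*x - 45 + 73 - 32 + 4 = 0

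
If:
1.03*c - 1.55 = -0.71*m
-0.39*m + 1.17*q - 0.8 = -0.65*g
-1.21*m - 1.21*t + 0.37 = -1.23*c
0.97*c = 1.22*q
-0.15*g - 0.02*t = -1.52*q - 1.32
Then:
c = -0.65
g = 4.03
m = 3.12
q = -0.52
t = -3.48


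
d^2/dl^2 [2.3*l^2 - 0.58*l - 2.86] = 4.60000000000000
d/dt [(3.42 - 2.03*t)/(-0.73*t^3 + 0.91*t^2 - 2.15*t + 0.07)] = (-2.9638*t^3 + 9.3371*t^2 - 6.2244*t + 7.2109)/(0.5329*t^6 - 1.3286*t^5 + 3.9671*t^4 - 4.0152*t^3 + 4.7499*t^2 - 0.301*t + 0.0049)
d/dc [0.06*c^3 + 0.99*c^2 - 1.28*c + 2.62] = 0.18*c^2 + 1.98*c - 1.28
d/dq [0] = 0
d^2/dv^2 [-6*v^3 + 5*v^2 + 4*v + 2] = 10 - 36*v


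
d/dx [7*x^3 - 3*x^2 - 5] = 3*x*(7*x - 2)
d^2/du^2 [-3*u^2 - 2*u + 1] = -6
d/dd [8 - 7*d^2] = -14*d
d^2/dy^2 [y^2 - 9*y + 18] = 2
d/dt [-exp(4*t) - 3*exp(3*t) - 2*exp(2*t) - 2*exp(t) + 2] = (-4*exp(3*t) - 9*exp(2*t) - 4*exp(t) - 2)*exp(t)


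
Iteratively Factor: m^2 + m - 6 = (m + 3)*(m - 2)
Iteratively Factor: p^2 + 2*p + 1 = (p + 1)*(p + 1)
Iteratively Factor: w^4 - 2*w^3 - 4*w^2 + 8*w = (w - 2)*(w^3 - 4*w) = (w - 2)^2*(w^2 + 2*w) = w*(w - 2)^2*(w + 2)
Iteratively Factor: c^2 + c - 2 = (c + 2)*(c - 1)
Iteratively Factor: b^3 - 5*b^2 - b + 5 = (b - 5)*(b^2 - 1) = (b - 5)*(b - 1)*(b + 1)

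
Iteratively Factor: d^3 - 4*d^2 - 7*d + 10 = (d - 1)*(d^2 - 3*d - 10) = (d - 5)*(d - 1)*(d + 2)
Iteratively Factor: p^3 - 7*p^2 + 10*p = (p - 2)*(p^2 - 5*p) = p*(p - 2)*(p - 5)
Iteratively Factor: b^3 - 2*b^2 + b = (b - 1)*(b^2 - b) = (b - 1)^2*(b)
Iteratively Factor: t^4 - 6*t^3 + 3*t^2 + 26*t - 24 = (t + 2)*(t^3 - 8*t^2 + 19*t - 12) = (t - 1)*(t + 2)*(t^2 - 7*t + 12) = (t - 3)*(t - 1)*(t + 2)*(t - 4)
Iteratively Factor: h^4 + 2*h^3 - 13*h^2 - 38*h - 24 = (h + 1)*(h^3 + h^2 - 14*h - 24) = (h + 1)*(h + 2)*(h^2 - h - 12) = (h - 4)*(h + 1)*(h + 2)*(h + 3)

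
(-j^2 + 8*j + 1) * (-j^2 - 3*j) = j^4 - 5*j^3 - 25*j^2 - 3*j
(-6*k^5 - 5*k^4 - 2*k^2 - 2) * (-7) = 42*k^5 + 35*k^4 + 14*k^2 + 14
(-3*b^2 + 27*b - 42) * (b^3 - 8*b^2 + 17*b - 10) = -3*b^5 + 51*b^4 - 309*b^3 + 825*b^2 - 984*b + 420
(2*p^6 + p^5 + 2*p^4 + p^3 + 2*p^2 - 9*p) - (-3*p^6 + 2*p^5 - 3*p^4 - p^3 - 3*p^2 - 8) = 5*p^6 - p^5 + 5*p^4 + 2*p^3 + 5*p^2 - 9*p + 8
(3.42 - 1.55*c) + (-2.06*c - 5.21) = -3.61*c - 1.79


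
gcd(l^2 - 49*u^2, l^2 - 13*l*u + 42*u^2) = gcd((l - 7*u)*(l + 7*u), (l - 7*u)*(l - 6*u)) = -l + 7*u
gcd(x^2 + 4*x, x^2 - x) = x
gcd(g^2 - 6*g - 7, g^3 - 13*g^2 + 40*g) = 1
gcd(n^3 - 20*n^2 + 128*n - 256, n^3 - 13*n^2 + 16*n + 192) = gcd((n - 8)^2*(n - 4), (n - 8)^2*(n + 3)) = n^2 - 16*n + 64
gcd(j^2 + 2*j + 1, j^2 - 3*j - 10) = 1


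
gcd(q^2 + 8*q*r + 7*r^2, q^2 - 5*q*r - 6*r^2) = q + r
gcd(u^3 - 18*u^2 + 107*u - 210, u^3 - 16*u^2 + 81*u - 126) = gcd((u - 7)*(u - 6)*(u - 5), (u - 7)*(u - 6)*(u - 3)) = u^2 - 13*u + 42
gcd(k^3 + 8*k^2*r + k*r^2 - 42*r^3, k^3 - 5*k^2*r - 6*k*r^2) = 1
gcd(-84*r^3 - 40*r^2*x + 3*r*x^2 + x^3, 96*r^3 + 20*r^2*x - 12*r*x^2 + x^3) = -12*r^2 - 4*r*x + x^2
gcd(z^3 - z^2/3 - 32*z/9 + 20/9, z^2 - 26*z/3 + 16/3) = z - 2/3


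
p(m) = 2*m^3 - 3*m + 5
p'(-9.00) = 483.00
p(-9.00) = -1426.00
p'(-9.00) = 483.00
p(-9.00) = -1426.00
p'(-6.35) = 238.94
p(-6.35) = -488.05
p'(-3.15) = 56.54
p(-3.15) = -48.06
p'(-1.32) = 7.45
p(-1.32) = 4.36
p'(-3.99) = 92.52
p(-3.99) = -110.07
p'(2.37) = 30.70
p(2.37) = 24.51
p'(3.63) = 76.06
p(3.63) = 89.77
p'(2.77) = 43.04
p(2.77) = 39.20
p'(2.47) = 33.61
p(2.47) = 27.73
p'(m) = 6*m^2 - 3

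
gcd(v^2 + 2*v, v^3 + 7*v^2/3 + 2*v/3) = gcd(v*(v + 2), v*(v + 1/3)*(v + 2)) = v^2 + 2*v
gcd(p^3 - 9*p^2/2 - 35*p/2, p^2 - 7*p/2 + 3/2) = 1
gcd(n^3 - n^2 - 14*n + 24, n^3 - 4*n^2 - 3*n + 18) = n - 3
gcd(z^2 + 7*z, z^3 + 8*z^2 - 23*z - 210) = z + 7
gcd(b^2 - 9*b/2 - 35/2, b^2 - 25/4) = b + 5/2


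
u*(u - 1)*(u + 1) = u^3 - u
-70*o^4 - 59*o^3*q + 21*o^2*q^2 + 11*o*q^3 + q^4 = (-2*o + q)*(o + q)*(5*o + q)*(7*o + q)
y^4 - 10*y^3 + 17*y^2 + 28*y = y*(y - 7)*(y - 4)*(y + 1)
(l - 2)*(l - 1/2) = l^2 - 5*l/2 + 1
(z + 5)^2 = z^2 + 10*z + 25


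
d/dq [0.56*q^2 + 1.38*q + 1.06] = 1.12*q + 1.38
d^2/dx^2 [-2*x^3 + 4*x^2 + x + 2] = 8 - 12*x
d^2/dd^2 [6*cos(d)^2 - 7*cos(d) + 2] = 7*cos(d) - 12*cos(2*d)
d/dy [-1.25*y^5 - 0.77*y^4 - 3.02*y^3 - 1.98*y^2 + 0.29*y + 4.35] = -6.25*y^4 - 3.08*y^3 - 9.06*y^2 - 3.96*y + 0.29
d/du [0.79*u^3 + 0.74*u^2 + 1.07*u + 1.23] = 2.37*u^2 + 1.48*u + 1.07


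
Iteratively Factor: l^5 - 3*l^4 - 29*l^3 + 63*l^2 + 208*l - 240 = (l - 1)*(l^4 - 2*l^3 - 31*l^2 + 32*l + 240) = (l - 1)*(l + 3)*(l^3 - 5*l^2 - 16*l + 80) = (l - 5)*(l - 1)*(l + 3)*(l^2 - 16) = (l - 5)*(l - 4)*(l - 1)*(l + 3)*(l + 4)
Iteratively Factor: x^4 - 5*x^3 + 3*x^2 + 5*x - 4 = (x + 1)*(x^3 - 6*x^2 + 9*x - 4) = (x - 4)*(x + 1)*(x^2 - 2*x + 1) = (x - 4)*(x - 1)*(x + 1)*(x - 1)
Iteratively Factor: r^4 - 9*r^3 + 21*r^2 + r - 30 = (r - 3)*(r^3 - 6*r^2 + 3*r + 10) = (r - 3)*(r + 1)*(r^2 - 7*r + 10) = (r - 3)*(r - 2)*(r + 1)*(r - 5)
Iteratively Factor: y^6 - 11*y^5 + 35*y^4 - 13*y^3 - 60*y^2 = (y)*(y^5 - 11*y^4 + 35*y^3 - 13*y^2 - 60*y) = y*(y - 5)*(y^4 - 6*y^3 + 5*y^2 + 12*y) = y*(y - 5)*(y - 4)*(y^3 - 2*y^2 - 3*y) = y*(y - 5)*(y - 4)*(y + 1)*(y^2 - 3*y) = y*(y - 5)*(y - 4)*(y - 3)*(y + 1)*(y)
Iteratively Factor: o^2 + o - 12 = (o - 3)*(o + 4)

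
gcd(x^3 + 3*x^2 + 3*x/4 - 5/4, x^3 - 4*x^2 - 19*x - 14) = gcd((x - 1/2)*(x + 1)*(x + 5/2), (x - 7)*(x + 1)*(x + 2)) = x + 1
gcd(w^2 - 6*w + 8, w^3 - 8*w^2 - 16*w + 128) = w - 4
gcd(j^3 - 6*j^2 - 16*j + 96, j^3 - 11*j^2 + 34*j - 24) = j^2 - 10*j + 24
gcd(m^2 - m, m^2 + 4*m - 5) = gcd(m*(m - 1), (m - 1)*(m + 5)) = m - 1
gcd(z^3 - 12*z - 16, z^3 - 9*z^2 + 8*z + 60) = z + 2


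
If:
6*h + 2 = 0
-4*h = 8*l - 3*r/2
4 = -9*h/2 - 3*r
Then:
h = -1/3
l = 1/96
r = -5/6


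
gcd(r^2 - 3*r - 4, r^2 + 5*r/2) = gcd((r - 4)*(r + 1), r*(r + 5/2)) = 1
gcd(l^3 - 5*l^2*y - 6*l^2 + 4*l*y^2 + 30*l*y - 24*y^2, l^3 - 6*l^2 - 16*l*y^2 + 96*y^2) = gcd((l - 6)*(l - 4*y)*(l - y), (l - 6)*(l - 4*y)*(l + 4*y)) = -l^2 + 4*l*y + 6*l - 24*y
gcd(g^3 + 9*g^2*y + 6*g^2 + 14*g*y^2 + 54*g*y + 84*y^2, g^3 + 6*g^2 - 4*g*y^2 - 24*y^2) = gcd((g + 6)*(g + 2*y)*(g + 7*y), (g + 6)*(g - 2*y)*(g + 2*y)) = g^2 + 2*g*y + 6*g + 12*y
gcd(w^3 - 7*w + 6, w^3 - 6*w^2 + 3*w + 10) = w - 2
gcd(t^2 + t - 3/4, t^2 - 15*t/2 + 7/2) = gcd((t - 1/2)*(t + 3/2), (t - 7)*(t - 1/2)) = t - 1/2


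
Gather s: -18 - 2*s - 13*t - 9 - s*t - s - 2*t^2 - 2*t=s*(-t - 3) - 2*t^2 - 15*t - 27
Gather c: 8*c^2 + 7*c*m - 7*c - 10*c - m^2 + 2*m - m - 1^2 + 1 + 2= 8*c^2 + c*(7*m - 17) - m^2 + m + 2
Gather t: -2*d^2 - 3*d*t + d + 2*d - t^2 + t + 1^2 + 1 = -2*d^2 + 3*d - t^2 + t*(1 - 3*d) + 2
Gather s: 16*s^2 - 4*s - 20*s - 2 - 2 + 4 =16*s^2 - 24*s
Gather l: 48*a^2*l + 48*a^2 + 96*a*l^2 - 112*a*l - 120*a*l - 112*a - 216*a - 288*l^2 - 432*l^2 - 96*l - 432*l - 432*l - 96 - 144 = 48*a^2 - 328*a + l^2*(96*a - 720) + l*(48*a^2 - 232*a - 960) - 240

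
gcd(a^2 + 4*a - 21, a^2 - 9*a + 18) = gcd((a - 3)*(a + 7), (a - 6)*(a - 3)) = a - 3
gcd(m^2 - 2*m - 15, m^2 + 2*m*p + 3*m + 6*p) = m + 3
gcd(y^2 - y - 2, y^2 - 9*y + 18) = 1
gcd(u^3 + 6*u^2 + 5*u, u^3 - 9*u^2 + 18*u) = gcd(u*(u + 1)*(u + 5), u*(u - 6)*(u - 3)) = u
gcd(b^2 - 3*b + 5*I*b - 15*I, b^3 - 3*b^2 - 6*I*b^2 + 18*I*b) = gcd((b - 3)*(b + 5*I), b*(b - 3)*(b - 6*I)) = b - 3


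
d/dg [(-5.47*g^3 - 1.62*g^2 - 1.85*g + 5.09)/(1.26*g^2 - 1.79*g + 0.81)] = (-6.8922*g^4 + 19.5826*g^3 - 8.0613*g^2 - 15.4512*g + 7.6126)/(1.5876*g^4 - 4.5108*g^3 + 5.2453*g^2 - 2.8998*g + 0.6561)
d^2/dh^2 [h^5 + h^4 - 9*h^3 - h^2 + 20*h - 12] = 20*h^3 + 12*h^2 - 54*h - 2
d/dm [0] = 0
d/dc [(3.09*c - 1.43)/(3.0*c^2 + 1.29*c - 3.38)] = (-9.27*c^2 + 8.58*c - 8.5995)/(9.0*c^4 + 7.74*c^3 - 18.6159*c^2 - 8.7204*c + 11.4244)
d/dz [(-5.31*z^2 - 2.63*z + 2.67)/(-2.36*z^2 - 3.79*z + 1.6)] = (13.9181*z^2 - 4.3896*z + 5.9113)/(5.5696*z^4 + 17.8888*z^3 + 6.8121*z^2 - 12.128*z + 2.56)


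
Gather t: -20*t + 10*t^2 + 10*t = 10*t^2 - 10*t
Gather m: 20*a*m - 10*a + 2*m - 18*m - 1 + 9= -10*a + m*(20*a - 16) + 8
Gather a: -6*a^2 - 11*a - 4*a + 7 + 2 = -6*a^2 - 15*a + 9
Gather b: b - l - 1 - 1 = b - l - 2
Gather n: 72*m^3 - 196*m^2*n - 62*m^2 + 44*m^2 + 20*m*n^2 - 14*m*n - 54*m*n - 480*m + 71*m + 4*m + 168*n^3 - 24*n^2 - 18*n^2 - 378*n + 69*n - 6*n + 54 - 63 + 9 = 72*m^3 - 18*m^2 - 405*m + 168*n^3 + n^2*(20*m - 42) + n*(-196*m^2 - 68*m - 315)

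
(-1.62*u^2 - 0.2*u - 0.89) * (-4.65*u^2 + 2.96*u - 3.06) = 7.533*u^4 - 3.8652*u^3 + 8.5037*u^2 - 2.0224*u + 2.7234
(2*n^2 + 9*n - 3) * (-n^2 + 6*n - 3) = -2*n^4 + 3*n^3 + 51*n^2 - 45*n + 9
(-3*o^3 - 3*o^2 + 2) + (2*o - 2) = -3*o^3 - 3*o^2 + 2*o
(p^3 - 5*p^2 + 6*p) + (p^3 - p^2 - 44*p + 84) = 2*p^3 - 6*p^2 - 38*p + 84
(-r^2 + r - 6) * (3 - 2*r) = 2*r^3 - 5*r^2 + 15*r - 18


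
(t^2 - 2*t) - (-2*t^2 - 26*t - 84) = 3*t^2 + 24*t + 84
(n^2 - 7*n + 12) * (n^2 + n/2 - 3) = n^4 - 13*n^3/2 + 11*n^2/2 + 27*n - 36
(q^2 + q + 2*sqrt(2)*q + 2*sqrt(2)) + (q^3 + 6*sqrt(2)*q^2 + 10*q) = q^3 + q^2 + 6*sqrt(2)*q^2 + 2*sqrt(2)*q + 11*q + 2*sqrt(2)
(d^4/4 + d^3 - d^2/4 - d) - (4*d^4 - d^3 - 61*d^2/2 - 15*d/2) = -15*d^4/4 + 2*d^3 + 121*d^2/4 + 13*d/2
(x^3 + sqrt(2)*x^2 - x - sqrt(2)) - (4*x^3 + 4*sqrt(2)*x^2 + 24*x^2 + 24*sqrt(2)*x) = -3*x^3 - 24*x^2 - 3*sqrt(2)*x^2 - 24*sqrt(2)*x - x - sqrt(2)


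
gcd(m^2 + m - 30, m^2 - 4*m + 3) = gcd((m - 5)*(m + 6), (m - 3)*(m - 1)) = 1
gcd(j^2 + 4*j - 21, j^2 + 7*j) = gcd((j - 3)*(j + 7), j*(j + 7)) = j + 7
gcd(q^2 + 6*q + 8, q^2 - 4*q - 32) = q + 4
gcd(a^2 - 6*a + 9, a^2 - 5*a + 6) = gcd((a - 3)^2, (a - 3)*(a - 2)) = a - 3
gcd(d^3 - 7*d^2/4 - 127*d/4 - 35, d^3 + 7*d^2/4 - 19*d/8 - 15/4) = d + 5/4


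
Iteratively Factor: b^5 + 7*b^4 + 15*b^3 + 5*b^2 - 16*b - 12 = (b + 2)*(b^4 + 5*b^3 + 5*b^2 - 5*b - 6) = (b - 1)*(b + 2)*(b^3 + 6*b^2 + 11*b + 6) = (b - 1)*(b + 1)*(b + 2)*(b^2 + 5*b + 6) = (b - 1)*(b + 1)*(b + 2)*(b + 3)*(b + 2)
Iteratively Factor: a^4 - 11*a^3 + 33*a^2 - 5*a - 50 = (a - 5)*(a^3 - 6*a^2 + 3*a + 10) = (a - 5)*(a - 2)*(a^2 - 4*a - 5) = (a - 5)*(a - 2)*(a + 1)*(a - 5)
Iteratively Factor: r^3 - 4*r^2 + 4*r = (r - 2)*(r^2 - 2*r) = (r - 2)^2*(r)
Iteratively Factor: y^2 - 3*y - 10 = (y + 2)*(y - 5)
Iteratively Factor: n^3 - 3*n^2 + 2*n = (n - 2)*(n^2 - n) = (n - 2)*(n - 1)*(n)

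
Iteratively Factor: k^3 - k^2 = (k)*(k^2 - k) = k*(k - 1)*(k)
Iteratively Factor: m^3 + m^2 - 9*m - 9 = (m + 3)*(m^2 - 2*m - 3) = (m + 1)*(m + 3)*(m - 3)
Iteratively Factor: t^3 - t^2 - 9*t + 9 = (t - 1)*(t^2 - 9) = (t - 3)*(t - 1)*(t + 3)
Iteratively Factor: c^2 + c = (c)*(c + 1)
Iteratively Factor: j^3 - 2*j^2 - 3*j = (j)*(j^2 - 2*j - 3) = j*(j + 1)*(j - 3)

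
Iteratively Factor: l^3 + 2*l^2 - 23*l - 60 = (l + 4)*(l^2 - 2*l - 15) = (l + 3)*(l + 4)*(l - 5)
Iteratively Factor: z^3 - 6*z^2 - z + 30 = (z + 2)*(z^2 - 8*z + 15) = (z - 3)*(z + 2)*(z - 5)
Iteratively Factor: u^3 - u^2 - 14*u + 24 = (u + 4)*(u^2 - 5*u + 6) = (u - 2)*(u + 4)*(u - 3)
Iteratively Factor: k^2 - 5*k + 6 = (k - 3)*(k - 2)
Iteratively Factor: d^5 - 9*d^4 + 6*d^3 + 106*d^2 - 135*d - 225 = (d + 3)*(d^4 - 12*d^3 + 42*d^2 - 20*d - 75) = (d - 3)*(d + 3)*(d^3 - 9*d^2 + 15*d + 25) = (d - 5)*(d - 3)*(d + 3)*(d^2 - 4*d - 5) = (d - 5)^2*(d - 3)*(d + 3)*(d + 1)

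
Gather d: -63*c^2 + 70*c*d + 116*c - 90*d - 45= -63*c^2 + 116*c + d*(70*c - 90) - 45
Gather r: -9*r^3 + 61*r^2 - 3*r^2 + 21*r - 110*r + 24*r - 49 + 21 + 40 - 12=-9*r^3 + 58*r^2 - 65*r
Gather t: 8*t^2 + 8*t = 8*t^2 + 8*t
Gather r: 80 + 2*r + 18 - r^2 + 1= -r^2 + 2*r + 99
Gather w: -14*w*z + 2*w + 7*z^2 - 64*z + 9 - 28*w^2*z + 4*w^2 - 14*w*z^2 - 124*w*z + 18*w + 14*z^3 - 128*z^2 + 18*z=w^2*(4 - 28*z) + w*(-14*z^2 - 138*z + 20) + 14*z^3 - 121*z^2 - 46*z + 9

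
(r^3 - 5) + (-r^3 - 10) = -15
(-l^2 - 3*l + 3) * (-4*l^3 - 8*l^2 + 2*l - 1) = 4*l^5 + 20*l^4 + 10*l^3 - 29*l^2 + 9*l - 3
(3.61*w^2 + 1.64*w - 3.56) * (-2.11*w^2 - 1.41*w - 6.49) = -7.6171*w^4 - 8.5505*w^3 - 18.2297*w^2 - 5.624*w + 23.1044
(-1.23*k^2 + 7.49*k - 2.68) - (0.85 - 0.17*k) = -1.23*k^2 + 7.66*k - 3.53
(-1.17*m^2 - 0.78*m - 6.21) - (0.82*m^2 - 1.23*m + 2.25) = -1.99*m^2 + 0.45*m - 8.46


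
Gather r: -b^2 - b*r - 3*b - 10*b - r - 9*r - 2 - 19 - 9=-b^2 - 13*b + r*(-b - 10) - 30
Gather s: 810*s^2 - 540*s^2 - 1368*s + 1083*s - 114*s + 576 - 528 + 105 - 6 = 270*s^2 - 399*s + 147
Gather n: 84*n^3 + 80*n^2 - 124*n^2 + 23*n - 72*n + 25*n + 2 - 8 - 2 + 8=84*n^3 - 44*n^2 - 24*n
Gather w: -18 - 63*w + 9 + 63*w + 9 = 0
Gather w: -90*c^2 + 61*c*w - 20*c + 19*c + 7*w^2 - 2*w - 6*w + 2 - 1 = -90*c^2 - c + 7*w^2 + w*(61*c - 8) + 1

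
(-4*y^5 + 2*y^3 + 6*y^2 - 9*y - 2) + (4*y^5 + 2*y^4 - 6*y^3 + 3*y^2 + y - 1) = 2*y^4 - 4*y^3 + 9*y^2 - 8*y - 3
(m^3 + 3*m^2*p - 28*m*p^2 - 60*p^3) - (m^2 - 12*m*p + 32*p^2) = m^3 + 3*m^2*p - m^2 - 28*m*p^2 + 12*m*p - 60*p^3 - 32*p^2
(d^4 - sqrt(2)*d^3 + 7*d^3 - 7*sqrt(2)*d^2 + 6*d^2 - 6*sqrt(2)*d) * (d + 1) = d^5 - sqrt(2)*d^4 + 8*d^4 - 8*sqrt(2)*d^3 + 13*d^3 - 13*sqrt(2)*d^2 + 6*d^2 - 6*sqrt(2)*d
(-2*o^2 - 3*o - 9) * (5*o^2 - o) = -10*o^4 - 13*o^3 - 42*o^2 + 9*o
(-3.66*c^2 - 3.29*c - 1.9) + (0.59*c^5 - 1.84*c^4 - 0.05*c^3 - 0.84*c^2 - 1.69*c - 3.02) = 0.59*c^5 - 1.84*c^4 - 0.05*c^3 - 4.5*c^2 - 4.98*c - 4.92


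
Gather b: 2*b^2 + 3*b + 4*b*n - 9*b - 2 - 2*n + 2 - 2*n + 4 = 2*b^2 + b*(4*n - 6) - 4*n + 4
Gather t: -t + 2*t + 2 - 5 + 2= t - 1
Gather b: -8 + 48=40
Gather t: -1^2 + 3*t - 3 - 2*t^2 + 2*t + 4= -2*t^2 + 5*t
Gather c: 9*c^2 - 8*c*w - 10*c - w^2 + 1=9*c^2 + c*(-8*w - 10) - w^2 + 1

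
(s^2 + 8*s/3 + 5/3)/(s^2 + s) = (s + 5/3)/s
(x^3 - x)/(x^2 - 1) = x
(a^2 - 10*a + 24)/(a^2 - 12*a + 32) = (a - 6)/(a - 8)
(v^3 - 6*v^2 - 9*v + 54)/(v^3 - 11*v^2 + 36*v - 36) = (v + 3)/(v - 2)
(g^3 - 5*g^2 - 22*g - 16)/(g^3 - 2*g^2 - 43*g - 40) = (g + 2)/(g + 5)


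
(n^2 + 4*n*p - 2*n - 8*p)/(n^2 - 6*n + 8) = (n + 4*p)/(n - 4)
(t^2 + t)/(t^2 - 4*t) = (t + 1)/(t - 4)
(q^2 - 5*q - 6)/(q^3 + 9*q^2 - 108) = (q^2 - 5*q - 6)/(q^3 + 9*q^2 - 108)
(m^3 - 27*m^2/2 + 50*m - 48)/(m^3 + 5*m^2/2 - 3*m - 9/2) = (m^2 - 12*m + 32)/(m^2 + 4*m + 3)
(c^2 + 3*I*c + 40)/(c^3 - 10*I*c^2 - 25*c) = (c + 8*I)/(c*(c - 5*I))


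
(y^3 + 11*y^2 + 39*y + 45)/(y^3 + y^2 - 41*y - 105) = (y + 3)/(y - 7)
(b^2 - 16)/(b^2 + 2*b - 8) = (b - 4)/(b - 2)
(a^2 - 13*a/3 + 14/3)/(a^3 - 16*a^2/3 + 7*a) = (a - 2)/(a*(a - 3))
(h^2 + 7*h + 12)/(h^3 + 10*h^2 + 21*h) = (h + 4)/(h*(h + 7))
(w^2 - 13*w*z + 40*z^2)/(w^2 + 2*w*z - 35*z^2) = (w - 8*z)/(w + 7*z)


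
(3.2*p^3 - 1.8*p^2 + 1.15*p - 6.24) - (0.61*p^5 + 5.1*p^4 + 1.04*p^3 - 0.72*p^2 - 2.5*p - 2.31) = -0.61*p^5 - 5.1*p^4 + 2.16*p^3 - 1.08*p^2 + 3.65*p - 3.93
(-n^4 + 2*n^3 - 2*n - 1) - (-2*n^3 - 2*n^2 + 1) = -n^4 + 4*n^3 + 2*n^2 - 2*n - 2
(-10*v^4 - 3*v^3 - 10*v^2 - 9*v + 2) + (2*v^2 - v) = -10*v^4 - 3*v^3 - 8*v^2 - 10*v + 2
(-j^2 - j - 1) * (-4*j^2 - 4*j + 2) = 4*j^4 + 8*j^3 + 6*j^2 + 2*j - 2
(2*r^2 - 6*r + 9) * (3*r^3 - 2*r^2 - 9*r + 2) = 6*r^5 - 22*r^4 + 21*r^3 + 40*r^2 - 93*r + 18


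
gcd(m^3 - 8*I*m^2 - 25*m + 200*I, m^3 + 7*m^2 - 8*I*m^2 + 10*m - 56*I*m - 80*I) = m^2 + m*(5 - 8*I) - 40*I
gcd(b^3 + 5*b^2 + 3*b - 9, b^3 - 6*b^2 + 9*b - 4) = b - 1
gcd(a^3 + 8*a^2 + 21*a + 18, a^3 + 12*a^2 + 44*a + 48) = a + 2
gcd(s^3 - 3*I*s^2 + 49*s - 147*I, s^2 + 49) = s^2 + 49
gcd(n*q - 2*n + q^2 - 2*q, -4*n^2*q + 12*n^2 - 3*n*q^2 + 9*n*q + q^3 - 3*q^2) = n + q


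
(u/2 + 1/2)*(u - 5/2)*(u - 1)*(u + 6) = u^4/2 + 7*u^3/4 - 8*u^2 - 7*u/4 + 15/2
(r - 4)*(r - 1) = r^2 - 5*r + 4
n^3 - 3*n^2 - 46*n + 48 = (n - 8)*(n - 1)*(n + 6)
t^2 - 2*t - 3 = (t - 3)*(t + 1)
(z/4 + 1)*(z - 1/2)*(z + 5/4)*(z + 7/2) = z^4/4 + 33*z^3/16 + 19*z^2/4 + 93*z/64 - 35/16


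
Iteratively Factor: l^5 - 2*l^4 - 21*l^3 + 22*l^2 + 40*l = (l - 2)*(l^4 - 21*l^2 - 20*l) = (l - 2)*(l + 1)*(l^3 - l^2 - 20*l) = l*(l - 2)*(l + 1)*(l^2 - l - 20) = l*(l - 2)*(l + 1)*(l + 4)*(l - 5)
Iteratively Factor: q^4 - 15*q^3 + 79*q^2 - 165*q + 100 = (q - 1)*(q^3 - 14*q^2 + 65*q - 100) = (q - 4)*(q - 1)*(q^2 - 10*q + 25) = (q - 5)*(q - 4)*(q - 1)*(q - 5)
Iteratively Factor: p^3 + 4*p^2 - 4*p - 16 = (p + 4)*(p^2 - 4) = (p - 2)*(p + 4)*(p + 2)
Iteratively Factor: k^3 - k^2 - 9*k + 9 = (k + 3)*(k^2 - 4*k + 3) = (k - 3)*(k + 3)*(k - 1)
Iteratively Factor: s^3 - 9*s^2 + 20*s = (s - 5)*(s^2 - 4*s) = s*(s - 5)*(s - 4)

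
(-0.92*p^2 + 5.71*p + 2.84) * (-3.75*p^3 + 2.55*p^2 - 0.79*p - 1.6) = 3.45*p^5 - 23.7585*p^4 + 4.6373*p^3 + 4.2031*p^2 - 11.3796*p - 4.544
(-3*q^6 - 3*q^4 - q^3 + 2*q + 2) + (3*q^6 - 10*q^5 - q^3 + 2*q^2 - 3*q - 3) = -10*q^5 - 3*q^4 - 2*q^3 + 2*q^2 - q - 1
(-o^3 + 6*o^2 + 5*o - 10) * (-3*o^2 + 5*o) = 3*o^5 - 23*o^4 + 15*o^3 + 55*o^2 - 50*o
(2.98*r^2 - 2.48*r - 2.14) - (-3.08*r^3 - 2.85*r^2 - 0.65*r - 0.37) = 3.08*r^3 + 5.83*r^2 - 1.83*r - 1.77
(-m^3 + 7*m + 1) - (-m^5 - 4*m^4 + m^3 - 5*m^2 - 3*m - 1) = m^5 + 4*m^4 - 2*m^3 + 5*m^2 + 10*m + 2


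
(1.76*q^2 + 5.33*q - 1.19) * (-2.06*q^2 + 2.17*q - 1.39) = -3.6256*q^4 - 7.1606*q^3 + 11.5711*q^2 - 9.991*q + 1.6541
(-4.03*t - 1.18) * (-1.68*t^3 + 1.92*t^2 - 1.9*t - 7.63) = 6.7704*t^4 - 5.7552*t^3 + 5.3914*t^2 + 32.9909*t + 9.0034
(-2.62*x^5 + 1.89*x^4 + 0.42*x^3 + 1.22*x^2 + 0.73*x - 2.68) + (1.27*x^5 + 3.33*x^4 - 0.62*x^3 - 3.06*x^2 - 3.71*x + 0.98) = -1.35*x^5 + 5.22*x^4 - 0.2*x^3 - 1.84*x^2 - 2.98*x - 1.7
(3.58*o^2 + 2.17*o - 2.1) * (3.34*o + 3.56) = 11.9572*o^3 + 19.9926*o^2 + 0.7112*o - 7.476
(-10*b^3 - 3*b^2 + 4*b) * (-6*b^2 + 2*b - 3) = 60*b^5 - 2*b^4 + 17*b^2 - 12*b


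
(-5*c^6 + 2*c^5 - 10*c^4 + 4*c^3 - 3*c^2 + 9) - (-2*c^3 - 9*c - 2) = -5*c^6 + 2*c^5 - 10*c^4 + 6*c^3 - 3*c^2 + 9*c + 11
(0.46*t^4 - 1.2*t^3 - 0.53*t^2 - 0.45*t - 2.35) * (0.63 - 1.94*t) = -0.8924*t^5 + 2.6178*t^4 + 0.2722*t^3 + 0.5391*t^2 + 4.2755*t - 1.4805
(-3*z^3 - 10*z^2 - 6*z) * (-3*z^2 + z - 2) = 9*z^5 + 27*z^4 + 14*z^3 + 14*z^2 + 12*z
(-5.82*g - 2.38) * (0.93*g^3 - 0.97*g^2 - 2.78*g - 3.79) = -5.4126*g^4 + 3.432*g^3 + 18.4882*g^2 + 28.6742*g + 9.0202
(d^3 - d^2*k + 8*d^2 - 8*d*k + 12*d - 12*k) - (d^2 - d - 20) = d^3 - d^2*k + 7*d^2 - 8*d*k + 13*d - 12*k + 20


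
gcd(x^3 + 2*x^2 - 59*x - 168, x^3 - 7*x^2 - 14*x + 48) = x^2 - 5*x - 24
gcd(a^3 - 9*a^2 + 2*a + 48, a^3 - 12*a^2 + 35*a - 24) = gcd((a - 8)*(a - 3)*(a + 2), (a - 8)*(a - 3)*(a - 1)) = a^2 - 11*a + 24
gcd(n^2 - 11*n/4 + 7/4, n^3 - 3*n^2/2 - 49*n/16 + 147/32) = n - 7/4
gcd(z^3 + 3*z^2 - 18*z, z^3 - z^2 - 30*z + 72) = z^2 + 3*z - 18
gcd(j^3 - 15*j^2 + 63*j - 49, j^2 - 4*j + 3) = j - 1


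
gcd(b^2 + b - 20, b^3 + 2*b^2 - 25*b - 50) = b + 5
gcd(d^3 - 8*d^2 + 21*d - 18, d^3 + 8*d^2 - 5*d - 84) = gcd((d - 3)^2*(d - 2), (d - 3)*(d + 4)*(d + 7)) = d - 3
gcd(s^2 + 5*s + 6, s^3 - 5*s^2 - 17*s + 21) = s + 3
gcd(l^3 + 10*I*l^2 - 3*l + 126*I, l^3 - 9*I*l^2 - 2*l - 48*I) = l - 3*I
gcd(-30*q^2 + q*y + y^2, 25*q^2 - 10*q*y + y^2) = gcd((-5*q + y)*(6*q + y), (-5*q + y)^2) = -5*q + y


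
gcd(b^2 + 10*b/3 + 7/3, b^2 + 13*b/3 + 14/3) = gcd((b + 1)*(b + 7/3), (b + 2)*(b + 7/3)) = b + 7/3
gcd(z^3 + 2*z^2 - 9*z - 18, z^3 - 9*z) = z^2 - 9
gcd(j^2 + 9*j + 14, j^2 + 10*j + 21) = j + 7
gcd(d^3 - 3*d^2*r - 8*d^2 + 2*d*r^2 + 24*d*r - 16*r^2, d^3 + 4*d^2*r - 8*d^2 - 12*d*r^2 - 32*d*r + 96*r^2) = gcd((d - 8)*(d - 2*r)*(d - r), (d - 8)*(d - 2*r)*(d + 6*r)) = -d^2 + 2*d*r + 8*d - 16*r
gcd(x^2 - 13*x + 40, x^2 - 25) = x - 5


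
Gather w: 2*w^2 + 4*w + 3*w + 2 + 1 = 2*w^2 + 7*w + 3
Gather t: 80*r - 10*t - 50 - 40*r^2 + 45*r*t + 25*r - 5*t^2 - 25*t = -40*r^2 + 105*r - 5*t^2 + t*(45*r - 35) - 50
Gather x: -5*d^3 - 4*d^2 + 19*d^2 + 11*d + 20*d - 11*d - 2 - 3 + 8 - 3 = -5*d^3 + 15*d^2 + 20*d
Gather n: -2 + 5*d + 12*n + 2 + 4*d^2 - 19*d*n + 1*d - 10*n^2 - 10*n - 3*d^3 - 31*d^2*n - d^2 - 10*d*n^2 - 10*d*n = -3*d^3 + 3*d^2 + 6*d + n^2*(-10*d - 10) + n*(-31*d^2 - 29*d + 2)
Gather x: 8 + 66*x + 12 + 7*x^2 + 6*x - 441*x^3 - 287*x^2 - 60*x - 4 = -441*x^3 - 280*x^2 + 12*x + 16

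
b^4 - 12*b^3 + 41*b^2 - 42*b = b*(b - 7)*(b - 3)*(b - 2)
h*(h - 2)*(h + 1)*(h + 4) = h^4 + 3*h^3 - 6*h^2 - 8*h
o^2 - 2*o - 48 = (o - 8)*(o + 6)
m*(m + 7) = m^2 + 7*m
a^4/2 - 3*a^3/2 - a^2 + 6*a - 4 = (a/2 + 1)*(a - 2)^2*(a - 1)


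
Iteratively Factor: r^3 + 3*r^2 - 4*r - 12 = (r + 3)*(r^2 - 4) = (r + 2)*(r + 3)*(r - 2)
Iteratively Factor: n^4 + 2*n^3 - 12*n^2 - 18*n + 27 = (n + 3)*(n^3 - n^2 - 9*n + 9) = (n - 3)*(n + 3)*(n^2 + 2*n - 3) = (n - 3)*(n + 3)^2*(n - 1)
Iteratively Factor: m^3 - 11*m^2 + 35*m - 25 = (m - 1)*(m^2 - 10*m + 25) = (m - 5)*(m - 1)*(m - 5)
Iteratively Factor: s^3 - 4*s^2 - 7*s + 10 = (s - 5)*(s^2 + s - 2) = (s - 5)*(s + 2)*(s - 1)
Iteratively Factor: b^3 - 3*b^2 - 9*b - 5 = (b - 5)*(b^2 + 2*b + 1) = (b - 5)*(b + 1)*(b + 1)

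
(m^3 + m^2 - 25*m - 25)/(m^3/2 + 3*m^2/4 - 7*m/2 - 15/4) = 4*(m^2 - 25)/(2*m^2 + m - 15)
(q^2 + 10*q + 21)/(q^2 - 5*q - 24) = (q + 7)/(q - 8)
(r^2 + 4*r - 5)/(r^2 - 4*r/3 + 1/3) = 3*(r + 5)/(3*r - 1)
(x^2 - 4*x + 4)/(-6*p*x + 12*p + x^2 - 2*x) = (x - 2)/(-6*p + x)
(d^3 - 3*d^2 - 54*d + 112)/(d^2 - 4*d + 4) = (d^2 - d - 56)/(d - 2)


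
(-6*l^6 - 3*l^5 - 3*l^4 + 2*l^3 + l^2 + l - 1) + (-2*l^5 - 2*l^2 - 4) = -6*l^6 - 5*l^5 - 3*l^4 + 2*l^3 - l^2 + l - 5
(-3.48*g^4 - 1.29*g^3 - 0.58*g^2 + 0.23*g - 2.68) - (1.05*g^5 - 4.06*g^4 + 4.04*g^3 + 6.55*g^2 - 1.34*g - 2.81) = -1.05*g^5 + 0.58*g^4 - 5.33*g^3 - 7.13*g^2 + 1.57*g + 0.13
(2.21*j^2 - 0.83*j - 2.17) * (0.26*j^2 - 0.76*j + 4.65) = 0.5746*j^4 - 1.8954*j^3 + 10.3431*j^2 - 2.2103*j - 10.0905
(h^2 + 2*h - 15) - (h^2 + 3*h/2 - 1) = h/2 - 14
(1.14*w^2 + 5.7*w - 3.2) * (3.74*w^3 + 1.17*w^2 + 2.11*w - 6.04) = 4.2636*w^5 + 22.6518*w^4 - 2.8936*w^3 + 1.3974*w^2 - 41.18*w + 19.328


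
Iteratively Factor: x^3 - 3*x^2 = (x)*(x^2 - 3*x) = x*(x - 3)*(x)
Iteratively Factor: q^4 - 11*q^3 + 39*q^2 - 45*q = (q - 3)*(q^3 - 8*q^2 + 15*q) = q*(q - 3)*(q^2 - 8*q + 15) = q*(q - 5)*(q - 3)*(q - 3)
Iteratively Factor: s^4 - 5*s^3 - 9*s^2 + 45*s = (s - 5)*(s^3 - 9*s) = s*(s - 5)*(s^2 - 9) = s*(s - 5)*(s - 3)*(s + 3)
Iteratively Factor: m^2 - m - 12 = (m + 3)*(m - 4)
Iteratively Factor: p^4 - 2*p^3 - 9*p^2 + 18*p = (p - 3)*(p^3 + p^2 - 6*p) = (p - 3)*(p + 3)*(p^2 - 2*p) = p*(p - 3)*(p + 3)*(p - 2)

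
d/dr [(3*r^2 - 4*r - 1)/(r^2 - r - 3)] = (r^2 - 16*r + 11)/(r^4 - 2*r^3 - 5*r^2 + 6*r + 9)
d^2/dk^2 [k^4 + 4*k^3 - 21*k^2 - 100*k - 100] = 12*k^2 + 24*k - 42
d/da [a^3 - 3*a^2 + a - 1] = 3*a^2 - 6*a + 1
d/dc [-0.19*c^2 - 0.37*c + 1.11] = -0.38*c - 0.37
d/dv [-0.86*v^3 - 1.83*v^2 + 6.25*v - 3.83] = -2.58*v^2 - 3.66*v + 6.25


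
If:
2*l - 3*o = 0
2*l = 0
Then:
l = 0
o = 0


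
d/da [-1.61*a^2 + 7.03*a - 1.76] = 7.03 - 3.22*a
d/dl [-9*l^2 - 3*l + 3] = -18*l - 3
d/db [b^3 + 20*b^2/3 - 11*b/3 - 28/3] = 3*b^2 + 40*b/3 - 11/3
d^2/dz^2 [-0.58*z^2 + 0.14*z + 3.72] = -1.16000000000000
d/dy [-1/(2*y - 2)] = 1/(2*(y - 1)^2)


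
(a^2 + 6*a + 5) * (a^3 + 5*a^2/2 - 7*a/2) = a^5 + 17*a^4/2 + 33*a^3/2 - 17*a^2/2 - 35*a/2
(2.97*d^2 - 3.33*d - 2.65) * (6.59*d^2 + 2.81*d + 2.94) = 19.5723*d^4 - 13.599*d^3 - 18.089*d^2 - 17.2367*d - 7.791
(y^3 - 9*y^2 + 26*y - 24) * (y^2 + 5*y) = y^5 - 4*y^4 - 19*y^3 + 106*y^2 - 120*y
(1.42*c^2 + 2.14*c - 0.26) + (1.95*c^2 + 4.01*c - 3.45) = 3.37*c^2 + 6.15*c - 3.71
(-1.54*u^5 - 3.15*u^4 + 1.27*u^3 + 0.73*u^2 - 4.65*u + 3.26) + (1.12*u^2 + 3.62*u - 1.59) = -1.54*u^5 - 3.15*u^4 + 1.27*u^3 + 1.85*u^2 - 1.03*u + 1.67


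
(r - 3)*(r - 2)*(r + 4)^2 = r^4 + 3*r^3 - 18*r^2 - 32*r + 96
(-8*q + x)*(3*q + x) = -24*q^2 - 5*q*x + x^2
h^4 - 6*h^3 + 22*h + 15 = (h - 5)*(h - 3)*(h + 1)^2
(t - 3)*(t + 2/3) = t^2 - 7*t/3 - 2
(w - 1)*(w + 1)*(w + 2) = w^3 + 2*w^2 - w - 2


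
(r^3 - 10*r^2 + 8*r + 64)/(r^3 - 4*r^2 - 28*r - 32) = (r - 4)/(r + 2)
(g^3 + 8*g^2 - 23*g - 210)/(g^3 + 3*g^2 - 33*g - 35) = (g + 6)/(g + 1)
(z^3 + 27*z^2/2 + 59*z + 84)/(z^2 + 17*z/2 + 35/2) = (z^2 + 10*z + 24)/(z + 5)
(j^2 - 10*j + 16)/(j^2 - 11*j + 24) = (j - 2)/(j - 3)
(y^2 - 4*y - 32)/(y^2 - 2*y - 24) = (y - 8)/(y - 6)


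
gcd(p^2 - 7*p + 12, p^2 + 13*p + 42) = 1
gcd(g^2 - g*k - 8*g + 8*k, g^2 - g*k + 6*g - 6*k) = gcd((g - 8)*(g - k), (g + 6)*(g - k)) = g - k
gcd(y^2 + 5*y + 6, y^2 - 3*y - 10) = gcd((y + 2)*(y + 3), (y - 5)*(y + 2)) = y + 2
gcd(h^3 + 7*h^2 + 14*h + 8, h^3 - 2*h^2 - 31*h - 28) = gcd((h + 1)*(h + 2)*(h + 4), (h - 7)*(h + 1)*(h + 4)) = h^2 + 5*h + 4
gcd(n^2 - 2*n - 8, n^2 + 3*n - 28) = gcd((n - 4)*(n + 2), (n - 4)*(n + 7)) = n - 4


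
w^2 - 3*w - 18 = (w - 6)*(w + 3)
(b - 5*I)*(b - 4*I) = b^2 - 9*I*b - 20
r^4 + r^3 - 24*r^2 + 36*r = r*(r - 3)*(r - 2)*(r + 6)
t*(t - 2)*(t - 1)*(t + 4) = t^4 + t^3 - 10*t^2 + 8*t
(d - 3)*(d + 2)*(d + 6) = d^3 + 5*d^2 - 12*d - 36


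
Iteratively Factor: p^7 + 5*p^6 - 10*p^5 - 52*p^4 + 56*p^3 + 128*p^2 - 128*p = (p - 2)*(p^6 + 7*p^5 + 4*p^4 - 44*p^3 - 32*p^2 + 64*p) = (p - 2)*(p + 2)*(p^5 + 5*p^4 - 6*p^3 - 32*p^2 + 32*p) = (p - 2)^2*(p + 2)*(p^4 + 7*p^3 + 8*p^2 - 16*p) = p*(p - 2)^2*(p + 2)*(p^3 + 7*p^2 + 8*p - 16) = p*(p - 2)^2*(p + 2)*(p + 4)*(p^2 + 3*p - 4) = p*(p - 2)^2*(p + 2)*(p + 4)^2*(p - 1)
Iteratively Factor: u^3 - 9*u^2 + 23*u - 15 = (u - 5)*(u^2 - 4*u + 3) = (u - 5)*(u - 3)*(u - 1)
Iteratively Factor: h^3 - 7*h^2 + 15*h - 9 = (h - 1)*(h^2 - 6*h + 9) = (h - 3)*(h - 1)*(h - 3)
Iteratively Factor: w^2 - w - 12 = (w - 4)*(w + 3)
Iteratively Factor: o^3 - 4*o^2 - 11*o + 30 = (o + 3)*(o^2 - 7*o + 10) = (o - 2)*(o + 3)*(o - 5)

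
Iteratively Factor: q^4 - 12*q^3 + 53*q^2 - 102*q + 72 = (q - 4)*(q^3 - 8*q^2 + 21*q - 18) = (q - 4)*(q - 2)*(q^2 - 6*q + 9) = (q - 4)*(q - 3)*(q - 2)*(q - 3)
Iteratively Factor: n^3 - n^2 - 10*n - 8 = (n - 4)*(n^2 + 3*n + 2) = (n - 4)*(n + 2)*(n + 1)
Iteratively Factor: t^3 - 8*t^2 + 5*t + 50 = (t - 5)*(t^2 - 3*t - 10) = (t - 5)^2*(t + 2)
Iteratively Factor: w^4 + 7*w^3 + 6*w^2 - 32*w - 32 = (w - 2)*(w^3 + 9*w^2 + 24*w + 16) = (w - 2)*(w + 4)*(w^2 + 5*w + 4) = (w - 2)*(w + 4)^2*(w + 1)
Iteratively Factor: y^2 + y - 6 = (y + 3)*(y - 2)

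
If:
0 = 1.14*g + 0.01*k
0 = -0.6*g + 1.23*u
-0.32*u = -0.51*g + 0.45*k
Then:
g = 0.00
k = 0.00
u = 0.00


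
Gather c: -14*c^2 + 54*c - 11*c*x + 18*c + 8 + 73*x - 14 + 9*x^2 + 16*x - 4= -14*c^2 + c*(72 - 11*x) + 9*x^2 + 89*x - 10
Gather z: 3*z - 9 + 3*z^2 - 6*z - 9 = 3*z^2 - 3*z - 18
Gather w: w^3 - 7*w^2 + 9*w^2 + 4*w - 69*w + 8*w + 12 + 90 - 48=w^3 + 2*w^2 - 57*w + 54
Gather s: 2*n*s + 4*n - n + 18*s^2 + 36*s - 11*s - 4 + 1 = 3*n + 18*s^2 + s*(2*n + 25) - 3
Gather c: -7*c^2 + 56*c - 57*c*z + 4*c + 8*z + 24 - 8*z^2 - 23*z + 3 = -7*c^2 + c*(60 - 57*z) - 8*z^2 - 15*z + 27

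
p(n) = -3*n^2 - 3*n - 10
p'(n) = -6*n - 3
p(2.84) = -42.72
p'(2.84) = -20.04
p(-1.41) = -11.73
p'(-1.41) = 5.46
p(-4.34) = -53.49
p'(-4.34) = 23.04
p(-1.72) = -13.72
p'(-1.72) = 7.32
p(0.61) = -12.95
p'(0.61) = -6.66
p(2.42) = -34.83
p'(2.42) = -17.52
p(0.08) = -10.26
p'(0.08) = -3.48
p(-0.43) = -9.26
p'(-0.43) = -0.42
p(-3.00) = -28.00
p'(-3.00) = 15.00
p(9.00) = -280.00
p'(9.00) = -57.00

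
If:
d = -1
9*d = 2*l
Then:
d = -1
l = -9/2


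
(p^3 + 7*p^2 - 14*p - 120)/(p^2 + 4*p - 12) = (p^2 + p - 20)/(p - 2)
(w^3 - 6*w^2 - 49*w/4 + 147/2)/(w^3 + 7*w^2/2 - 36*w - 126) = (w - 7/2)/(w + 6)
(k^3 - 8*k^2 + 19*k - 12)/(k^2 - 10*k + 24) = (k^2 - 4*k + 3)/(k - 6)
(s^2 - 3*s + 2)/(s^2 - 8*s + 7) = (s - 2)/(s - 7)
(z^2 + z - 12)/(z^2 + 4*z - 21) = (z + 4)/(z + 7)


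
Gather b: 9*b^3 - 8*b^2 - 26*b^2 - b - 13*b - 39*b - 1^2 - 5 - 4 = 9*b^3 - 34*b^2 - 53*b - 10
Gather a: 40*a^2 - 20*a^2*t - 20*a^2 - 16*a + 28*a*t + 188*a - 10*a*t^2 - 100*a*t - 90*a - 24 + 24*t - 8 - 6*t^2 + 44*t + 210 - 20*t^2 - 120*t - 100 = a^2*(20 - 20*t) + a*(-10*t^2 - 72*t + 82) - 26*t^2 - 52*t + 78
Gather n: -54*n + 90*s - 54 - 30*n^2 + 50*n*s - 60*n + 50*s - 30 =-30*n^2 + n*(50*s - 114) + 140*s - 84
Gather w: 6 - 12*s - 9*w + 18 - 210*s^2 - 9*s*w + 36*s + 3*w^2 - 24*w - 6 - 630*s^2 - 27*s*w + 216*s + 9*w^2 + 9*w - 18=-840*s^2 + 240*s + 12*w^2 + w*(-36*s - 24)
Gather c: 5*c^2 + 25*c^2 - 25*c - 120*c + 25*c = 30*c^2 - 120*c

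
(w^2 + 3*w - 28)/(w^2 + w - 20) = (w + 7)/(w + 5)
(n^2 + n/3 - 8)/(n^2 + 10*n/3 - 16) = (n + 3)/(n + 6)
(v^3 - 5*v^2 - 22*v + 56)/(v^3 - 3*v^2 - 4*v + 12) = (v^2 - 3*v - 28)/(v^2 - v - 6)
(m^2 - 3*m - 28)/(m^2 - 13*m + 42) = (m + 4)/(m - 6)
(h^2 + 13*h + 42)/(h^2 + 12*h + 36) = (h + 7)/(h + 6)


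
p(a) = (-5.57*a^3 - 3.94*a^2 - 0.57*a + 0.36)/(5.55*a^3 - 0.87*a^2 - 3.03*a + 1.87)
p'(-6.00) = 0.02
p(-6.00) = -0.88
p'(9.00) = 0.01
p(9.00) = -1.11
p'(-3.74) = 0.03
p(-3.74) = -0.83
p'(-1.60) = -0.10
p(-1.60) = -0.77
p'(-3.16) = 0.04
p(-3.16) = -0.80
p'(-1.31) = -0.56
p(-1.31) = -0.84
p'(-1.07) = -3.96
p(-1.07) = -1.22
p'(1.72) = 0.68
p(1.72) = -1.82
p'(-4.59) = 0.03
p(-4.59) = -0.85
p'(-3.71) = 0.03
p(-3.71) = -0.82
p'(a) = (-16.71*a^2 - 7.88*a - 0.57)/(5.55*a^3 - 0.87*a^2 - 3.03*a + 1.87) + (-16.65*a^2 + 1.74*a + 3.03)*(-5.57*a^3 - 3.94*a^2 - 0.57*a + 0.36)/(5.55*a^3 - 0.87*a^2 - 3.03*a + 1.87)^2 = (26.7129*a^4 + 40.0812*a^3 - 25.7994*a^2 - 14.1092*a + 0.0248999999999999)/(30.8025*a^6 - 9.657*a^5 - 32.8761*a^4 + 26.0292*a^3 + 5.9271*a^2 - 11.3322*a + 3.4969)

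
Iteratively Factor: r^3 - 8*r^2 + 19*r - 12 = (r - 4)*(r^2 - 4*r + 3) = (r - 4)*(r - 3)*(r - 1)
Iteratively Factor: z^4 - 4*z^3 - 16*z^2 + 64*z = (z - 4)*(z^3 - 16*z) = (z - 4)*(z + 4)*(z^2 - 4*z) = (z - 4)^2*(z + 4)*(z)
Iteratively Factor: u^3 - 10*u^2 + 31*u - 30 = (u - 5)*(u^2 - 5*u + 6) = (u - 5)*(u - 3)*(u - 2)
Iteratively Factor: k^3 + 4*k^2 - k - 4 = (k + 4)*(k^2 - 1) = (k + 1)*(k + 4)*(k - 1)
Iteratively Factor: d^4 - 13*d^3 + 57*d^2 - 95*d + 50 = (d - 2)*(d^3 - 11*d^2 + 35*d - 25) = (d - 2)*(d - 1)*(d^2 - 10*d + 25) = (d - 5)*(d - 2)*(d - 1)*(d - 5)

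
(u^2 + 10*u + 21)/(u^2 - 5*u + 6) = (u^2 + 10*u + 21)/(u^2 - 5*u + 6)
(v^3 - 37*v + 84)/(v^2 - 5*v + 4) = (v^2 + 4*v - 21)/(v - 1)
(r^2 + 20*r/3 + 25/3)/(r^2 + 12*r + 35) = (r + 5/3)/(r + 7)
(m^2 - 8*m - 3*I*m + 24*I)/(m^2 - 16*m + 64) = (m - 3*I)/(m - 8)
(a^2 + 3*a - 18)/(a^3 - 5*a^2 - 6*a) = (-a^2 - 3*a + 18)/(a*(-a^2 + 5*a + 6))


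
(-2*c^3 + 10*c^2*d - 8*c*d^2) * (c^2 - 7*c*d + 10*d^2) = -2*c^5 + 24*c^4*d - 98*c^3*d^2 + 156*c^2*d^3 - 80*c*d^4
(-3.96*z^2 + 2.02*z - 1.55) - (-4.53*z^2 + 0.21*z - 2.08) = 0.57*z^2 + 1.81*z + 0.53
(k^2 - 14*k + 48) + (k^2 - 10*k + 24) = 2*k^2 - 24*k + 72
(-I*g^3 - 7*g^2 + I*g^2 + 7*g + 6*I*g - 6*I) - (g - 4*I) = -I*g^3 - 7*g^2 + I*g^2 + 6*g + 6*I*g - 2*I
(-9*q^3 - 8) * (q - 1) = -9*q^4 + 9*q^3 - 8*q + 8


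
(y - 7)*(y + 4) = y^2 - 3*y - 28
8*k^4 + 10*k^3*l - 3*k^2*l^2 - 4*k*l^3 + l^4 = (-4*k + l)*(-2*k + l)*(k + l)^2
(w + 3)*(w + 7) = w^2 + 10*w + 21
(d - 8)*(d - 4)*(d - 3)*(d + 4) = d^4 - 11*d^3 + 8*d^2 + 176*d - 384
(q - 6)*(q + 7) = q^2 + q - 42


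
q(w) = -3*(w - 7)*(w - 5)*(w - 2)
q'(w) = -3*(w - 7)*(w - 5) - 3*(w - 7)*(w - 2) - 3*(w - 5)*(w - 2)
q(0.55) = 124.86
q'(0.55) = -133.52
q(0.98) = 74.05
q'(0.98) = -103.32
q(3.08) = -24.39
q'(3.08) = -3.66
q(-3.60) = 1531.49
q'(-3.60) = -596.04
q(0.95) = 77.18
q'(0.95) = -105.32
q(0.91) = 81.45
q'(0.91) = -108.01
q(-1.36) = 535.95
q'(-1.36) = -307.89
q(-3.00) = 1200.00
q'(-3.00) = -510.00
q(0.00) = 210.00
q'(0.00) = -177.00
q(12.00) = -1050.00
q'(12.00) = -465.00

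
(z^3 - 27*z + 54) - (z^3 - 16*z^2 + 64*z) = 16*z^2 - 91*z + 54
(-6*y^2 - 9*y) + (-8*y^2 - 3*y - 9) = -14*y^2 - 12*y - 9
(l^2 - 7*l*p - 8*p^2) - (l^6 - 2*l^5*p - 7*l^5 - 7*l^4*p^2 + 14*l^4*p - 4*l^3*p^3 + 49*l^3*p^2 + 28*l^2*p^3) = -l^6 + 2*l^5*p + 7*l^5 + 7*l^4*p^2 - 14*l^4*p + 4*l^3*p^3 - 49*l^3*p^2 - 28*l^2*p^3 + l^2 - 7*l*p - 8*p^2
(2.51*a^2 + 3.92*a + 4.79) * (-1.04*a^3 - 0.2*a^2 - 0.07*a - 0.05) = -2.6104*a^5 - 4.5788*a^4 - 5.9413*a^3 - 1.3579*a^2 - 0.5313*a - 0.2395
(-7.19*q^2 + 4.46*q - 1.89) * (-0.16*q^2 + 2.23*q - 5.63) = 1.1504*q^4 - 16.7473*q^3 + 50.7279*q^2 - 29.3245*q + 10.6407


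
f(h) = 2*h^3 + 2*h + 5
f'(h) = 6*h^2 + 2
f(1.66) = 17.47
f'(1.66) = 18.53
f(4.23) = 164.83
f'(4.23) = 109.36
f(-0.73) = 2.76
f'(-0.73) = 5.20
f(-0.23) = 4.52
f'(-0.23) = 2.32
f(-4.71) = -213.39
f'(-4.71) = 135.10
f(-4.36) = -169.48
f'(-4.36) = 116.06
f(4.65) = 215.39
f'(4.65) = 131.74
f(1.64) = 17.10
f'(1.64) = 18.14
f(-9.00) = -1471.00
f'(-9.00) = 488.00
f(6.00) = 449.00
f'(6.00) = 218.00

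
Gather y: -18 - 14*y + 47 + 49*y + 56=35*y + 85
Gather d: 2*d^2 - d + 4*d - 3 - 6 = 2*d^2 + 3*d - 9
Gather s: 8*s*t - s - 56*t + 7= s*(8*t - 1) - 56*t + 7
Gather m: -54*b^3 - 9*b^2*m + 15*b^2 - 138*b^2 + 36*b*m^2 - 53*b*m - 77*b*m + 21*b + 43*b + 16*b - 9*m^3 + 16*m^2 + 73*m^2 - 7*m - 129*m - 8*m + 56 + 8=-54*b^3 - 123*b^2 + 80*b - 9*m^3 + m^2*(36*b + 89) + m*(-9*b^2 - 130*b - 144) + 64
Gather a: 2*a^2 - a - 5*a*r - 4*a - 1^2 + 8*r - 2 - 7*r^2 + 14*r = 2*a^2 + a*(-5*r - 5) - 7*r^2 + 22*r - 3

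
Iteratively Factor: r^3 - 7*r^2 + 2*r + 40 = (r - 4)*(r^2 - 3*r - 10) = (r - 4)*(r + 2)*(r - 5)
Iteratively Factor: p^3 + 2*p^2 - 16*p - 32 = (p - 4)*(p^2 + 6*p + 8) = (p - 4)*(p + 2)*(p + 4)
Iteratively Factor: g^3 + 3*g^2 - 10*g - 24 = (g - 3)*(g^2 + 6*g + 8) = (g - 3)*(g + 4)*(g + 2)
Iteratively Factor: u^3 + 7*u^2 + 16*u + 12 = (u + 3)*(u^2 + 4*u + 4) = (u + 2)*(u + 3)*(u + 2)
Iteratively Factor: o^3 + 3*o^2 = (o + 3)*(o^2) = o*(o + 3)*(o)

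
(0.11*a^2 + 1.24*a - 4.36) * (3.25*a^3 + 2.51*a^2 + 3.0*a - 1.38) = 0.3575*a^5 + 4.3061*a^4 - 10.7276*a^3 - 7.3754*a^2 - 14.7912*a + 6.0168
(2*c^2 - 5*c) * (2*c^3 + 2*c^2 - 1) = 4*c^5 - 6*c^4 - 10*c^3 - 2*c^2 + 5*c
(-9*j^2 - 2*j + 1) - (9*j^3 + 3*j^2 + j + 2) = -9*j^3 - 12*j^2 - 3*j - 1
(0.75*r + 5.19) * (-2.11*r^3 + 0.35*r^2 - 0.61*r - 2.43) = -1.5825*r^4 - 10.6884*r^3 + 1.359*r^2 - 4.9884*r - 12.6117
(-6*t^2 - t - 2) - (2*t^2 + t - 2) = -8*t^2 - 2*t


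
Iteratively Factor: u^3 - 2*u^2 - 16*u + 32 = (u + 4)*(u^2 - 6*u + 8) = (u - 4)*(u + 4)*(u - 2)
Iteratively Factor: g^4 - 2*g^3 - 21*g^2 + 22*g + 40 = (g + 1)*(g^3 - 3*g^2 - 18*g + 40) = (g + 1)*(g + 4)*(g^2 - 7*g + 10) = (g - 5)*(g + 1)*(g + 4)*(g - 2)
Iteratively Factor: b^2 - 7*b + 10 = (b - 5)*(b - 2)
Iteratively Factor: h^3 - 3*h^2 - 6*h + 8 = (h - 1)*(h^2 - 2*h - 8) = (h - 1)*(h + 2)*(h - 4)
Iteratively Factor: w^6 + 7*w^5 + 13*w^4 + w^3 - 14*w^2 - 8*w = (w)*(w^5 + 7*w^4 + 13*w^3 + w^2 - 14*w - 8) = w*(w + 2)*(w^4 + 5*w^3 + 3*w^2 - 5*w - 4) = w*(w + 2)*(w + 4)*(w^3 + w^2 - w - 1) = w*(w - 1)*(w + 2)*(w + 4)*(w^2 + 2*w + 1) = w*(w - 1)*(w + 1)*(w + 2)*(w + 4)*(w + 1)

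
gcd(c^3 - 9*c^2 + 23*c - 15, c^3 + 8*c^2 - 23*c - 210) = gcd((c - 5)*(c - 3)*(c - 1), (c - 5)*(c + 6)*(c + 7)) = c - 5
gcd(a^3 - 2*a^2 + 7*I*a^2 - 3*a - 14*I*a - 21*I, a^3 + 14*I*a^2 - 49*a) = a + 7*I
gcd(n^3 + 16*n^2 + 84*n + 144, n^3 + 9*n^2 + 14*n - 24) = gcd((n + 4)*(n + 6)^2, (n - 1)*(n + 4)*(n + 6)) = n^2 + 10*n + 24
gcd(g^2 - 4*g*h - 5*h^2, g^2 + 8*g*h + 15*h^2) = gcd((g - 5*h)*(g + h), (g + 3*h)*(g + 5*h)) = 1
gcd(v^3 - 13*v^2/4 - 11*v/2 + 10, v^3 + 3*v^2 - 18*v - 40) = v^2 - 2*v - 8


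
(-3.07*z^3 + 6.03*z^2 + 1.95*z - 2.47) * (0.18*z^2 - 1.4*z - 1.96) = -0.5526*z^5 + 5.3834*z^4 - 2.0738*z^3 - 14.9934*z^2 - 0.364*z + 4.8412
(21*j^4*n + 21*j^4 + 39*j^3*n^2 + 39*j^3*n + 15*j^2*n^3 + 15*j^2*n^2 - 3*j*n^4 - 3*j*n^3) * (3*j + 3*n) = 63*j^5*n + 63*j^5 + 180*j^4*n^2 + 180*j^4*n + 162*j^3*n^3 + 162*j^3*n^2 + 36*j^2*n^4 + 36*j^2*n^3 - 9*j*n^5 - 9*j*n^4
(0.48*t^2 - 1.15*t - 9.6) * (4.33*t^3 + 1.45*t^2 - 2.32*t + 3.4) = 2.0784*t^5 - 4.2835*t^4 - 44.3491*t^3 - 9.62*t^2 + 18.362*t - 32.64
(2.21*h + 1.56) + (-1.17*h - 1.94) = 1.04*h - 0.38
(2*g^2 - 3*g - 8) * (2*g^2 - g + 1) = 4*g^4 - 8*g^3 - 11*g^2 + 5*g - 8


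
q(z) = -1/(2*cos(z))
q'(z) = -sin(z)/(2*cos(z)^2)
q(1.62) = 10.17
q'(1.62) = -206.44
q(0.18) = -0.51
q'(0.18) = -0.09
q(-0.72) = -0.67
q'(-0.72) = 0.58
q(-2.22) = 0.83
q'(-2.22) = 1.09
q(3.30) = 0.51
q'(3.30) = 0.08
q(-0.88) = -0.78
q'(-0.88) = 0.95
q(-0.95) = -0.86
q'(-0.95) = 1.20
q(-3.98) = 0.75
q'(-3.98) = -0.83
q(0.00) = -0.50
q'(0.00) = 0.00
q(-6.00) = -0.52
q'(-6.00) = -0.15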